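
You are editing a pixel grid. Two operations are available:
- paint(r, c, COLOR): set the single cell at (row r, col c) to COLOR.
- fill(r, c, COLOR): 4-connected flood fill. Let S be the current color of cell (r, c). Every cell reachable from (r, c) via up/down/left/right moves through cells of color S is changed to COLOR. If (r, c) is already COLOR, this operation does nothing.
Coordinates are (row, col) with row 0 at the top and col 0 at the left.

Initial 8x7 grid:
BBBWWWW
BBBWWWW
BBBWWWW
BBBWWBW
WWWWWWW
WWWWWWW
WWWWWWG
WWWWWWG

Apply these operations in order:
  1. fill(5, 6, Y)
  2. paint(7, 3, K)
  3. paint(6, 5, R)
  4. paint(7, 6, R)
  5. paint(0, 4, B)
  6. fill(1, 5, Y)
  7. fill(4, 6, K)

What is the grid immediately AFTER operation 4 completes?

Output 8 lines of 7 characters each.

Answer: BBBYYYY
BBBYYYY
BBBYYYY
BBBYYBY
YYYYYYY
YYYYYYY
YYYYYRG
YYYKYYR

Derivation:
After op 1 fill(5,6,Y) [41 cells changed]:
BBBYYYY
BBBYYYY
BBBYYYY
BBBYYBY
YYYYYYY
YYYYYYY
YYYYYYG
YYYYYYG
After op 2 paint(7,3,K):
BBBYYYY
BBBYYYY
BBBYYYY
BBBYYBY
YYYYYYY
YYYYYYY
YYYYYYG
YYYKYYG
After op 3 paint(6,5,R):
BBBYYYY
BBBYYYY
BBBYYYY
BBBYYBY
YYYYYYY
YYYYYYY
YYYYYRG
YYYKYYG
After op 4 paint(7,6,R):
BBBYYYY
BBBYYYY
BBBYYYY
BBBYYBY
YYYYYYY
YYYYYYY
YYYYYRG
YYYKYYR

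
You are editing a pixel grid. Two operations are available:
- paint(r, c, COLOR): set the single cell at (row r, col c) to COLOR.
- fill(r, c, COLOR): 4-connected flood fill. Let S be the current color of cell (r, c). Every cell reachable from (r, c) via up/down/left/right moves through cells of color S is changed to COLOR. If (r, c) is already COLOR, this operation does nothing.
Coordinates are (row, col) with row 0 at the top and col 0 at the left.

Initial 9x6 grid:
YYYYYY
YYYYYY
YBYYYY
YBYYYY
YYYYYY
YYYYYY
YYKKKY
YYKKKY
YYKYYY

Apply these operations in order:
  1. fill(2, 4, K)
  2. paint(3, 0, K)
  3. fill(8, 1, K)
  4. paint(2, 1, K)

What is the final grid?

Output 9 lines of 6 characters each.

Answer: KKKKKK
KKKKKK
KKKKKK
KBKKKK
KKKKKK
KKKKKK
KKKKKK
KKKKKK
KKKKKK

Derivation:
After op 1 fill(2,4,K) [45 cells changed]:
KKKKKK
KKKKKK
KBKKKK
KBKKKK
KKKKKK
KKKKKK
KKKKKK
KKKKKK
KKKKKK
After op 2 paint(3,0,K):
KKKKKK
KKKKKK
KBKKKK
KBKKKK
KKKKKK
KKKKKK
KKKKKK
KKKKKK
KKKKKK
After op 3 fill(8,1,K) [0 cells changed]:
KKKKKK
KKKKKK
KBKKKK
KBKKKK
KKKKKK
KKKKKK
KKKKKK
KKKKKK
KKKKKK
After op 4 paint(2,1,K):
KKKKKK
KKKKKK
KKKKKK
KBKKKK
KKKKKK
KKKKKK
KKKKKK
KKKKKK
KKKKKK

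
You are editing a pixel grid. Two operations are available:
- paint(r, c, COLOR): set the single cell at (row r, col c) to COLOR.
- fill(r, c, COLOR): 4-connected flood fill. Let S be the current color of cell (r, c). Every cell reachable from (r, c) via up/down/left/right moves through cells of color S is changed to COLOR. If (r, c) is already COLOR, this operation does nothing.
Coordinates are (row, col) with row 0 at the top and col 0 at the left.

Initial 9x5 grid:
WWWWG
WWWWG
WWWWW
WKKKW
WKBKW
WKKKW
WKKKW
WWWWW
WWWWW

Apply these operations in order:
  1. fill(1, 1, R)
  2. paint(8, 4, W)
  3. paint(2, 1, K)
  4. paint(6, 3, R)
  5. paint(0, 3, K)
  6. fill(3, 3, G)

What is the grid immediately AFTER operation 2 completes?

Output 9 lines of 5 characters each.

After op 1 fill(1,1,R) [31 cells changed]:
RRRRG
RRRRG
RRRRR
RKKKR
RKBKR
RKKKR
RKKKR
RRRRR
RRRRR
After op 2 paint(8,4,W):
RRRRG
RRRRG
RRRRR
RKKKR
RKBKR
RKKKR
RKKKR
RRRRR
RRRRW

Answer: RRRRG
RRRRG
RRRRR
RKKKR
RKBKR
RKKKR
RKKKR
RRRRR
RRRRW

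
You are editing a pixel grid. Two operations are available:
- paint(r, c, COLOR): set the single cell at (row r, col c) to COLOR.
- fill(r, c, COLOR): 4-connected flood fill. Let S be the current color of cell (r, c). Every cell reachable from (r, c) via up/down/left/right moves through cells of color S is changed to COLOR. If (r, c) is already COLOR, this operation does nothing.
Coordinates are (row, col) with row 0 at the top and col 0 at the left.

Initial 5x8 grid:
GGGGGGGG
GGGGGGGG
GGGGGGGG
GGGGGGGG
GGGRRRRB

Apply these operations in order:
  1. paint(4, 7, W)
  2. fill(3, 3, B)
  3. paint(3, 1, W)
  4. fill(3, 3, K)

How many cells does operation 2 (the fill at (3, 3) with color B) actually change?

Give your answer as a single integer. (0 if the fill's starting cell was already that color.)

Answer: 35

Derivation:
After op 1 paint(4,7,W):
GGGGGGGG
GGGGGGGG
GGGGGGGG
GGGGGGGG
GGGRRRRW
After op 2 fill(3,3,B) [35 cells changed]:
BBBBBBBB
BBBBBBBB
BBBBBBBB
BBBBBBBB
BBBRRRRW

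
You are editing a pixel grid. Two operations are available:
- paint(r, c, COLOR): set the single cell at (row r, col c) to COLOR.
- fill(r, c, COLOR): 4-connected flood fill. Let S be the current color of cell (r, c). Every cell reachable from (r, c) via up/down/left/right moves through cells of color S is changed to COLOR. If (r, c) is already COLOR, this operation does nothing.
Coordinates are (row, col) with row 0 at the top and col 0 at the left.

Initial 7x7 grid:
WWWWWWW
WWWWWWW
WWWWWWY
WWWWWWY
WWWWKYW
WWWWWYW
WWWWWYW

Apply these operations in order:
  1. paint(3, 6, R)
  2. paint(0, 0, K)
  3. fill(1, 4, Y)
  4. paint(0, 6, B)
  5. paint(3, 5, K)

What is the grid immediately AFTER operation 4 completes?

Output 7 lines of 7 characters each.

Answer: KYYYYYB
YYYYYYY
YYYYYYY
YYYYYYR
YYYYKYW
YYYYYYW
YYYYYYW

Derivation:
After op 1 paint(3,6,R):
WWWWWWW
WWWWWWW
WWWWWWY
WWWWWWR
WWWWKYW
WWWWWYW
WWWWWYW
After op 2 paint(0,0,K):
KWWWWWW
WWWWWWW
WWWWWWY
WWWWWWR
WWWWKYW
WWWWWYW
WWWWWYW
After op 3 fill(1,4,Y) [39 cells changed]:
KYYYYYY
YYYYYYY
YYYYYYY
YYYYYYR
YYYYKYW
YYYYYYW
YYYYYYW
After op 4 paint(0,6,B):
KYYYYYB
YYYYYYY
YYYYYYY
YYYYYYR
YYYYKYW
YYYYYYW
YYYYYYW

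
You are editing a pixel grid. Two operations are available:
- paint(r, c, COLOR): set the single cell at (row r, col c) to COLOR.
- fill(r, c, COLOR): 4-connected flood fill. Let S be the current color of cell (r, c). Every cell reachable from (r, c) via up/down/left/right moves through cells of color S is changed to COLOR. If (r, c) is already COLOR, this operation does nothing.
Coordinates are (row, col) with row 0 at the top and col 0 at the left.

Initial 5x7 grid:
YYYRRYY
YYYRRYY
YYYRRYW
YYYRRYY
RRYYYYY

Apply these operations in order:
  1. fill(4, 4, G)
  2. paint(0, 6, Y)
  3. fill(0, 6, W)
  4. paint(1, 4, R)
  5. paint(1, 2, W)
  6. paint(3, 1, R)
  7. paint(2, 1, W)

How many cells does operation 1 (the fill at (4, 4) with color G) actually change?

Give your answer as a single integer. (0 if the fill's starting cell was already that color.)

After op 1 fill(4,4,G) [24 cells changed]:
GGGRRGG
GGGRRGG
GGGRRGW
GGGRRGG
RRGGGGG

Answer: 24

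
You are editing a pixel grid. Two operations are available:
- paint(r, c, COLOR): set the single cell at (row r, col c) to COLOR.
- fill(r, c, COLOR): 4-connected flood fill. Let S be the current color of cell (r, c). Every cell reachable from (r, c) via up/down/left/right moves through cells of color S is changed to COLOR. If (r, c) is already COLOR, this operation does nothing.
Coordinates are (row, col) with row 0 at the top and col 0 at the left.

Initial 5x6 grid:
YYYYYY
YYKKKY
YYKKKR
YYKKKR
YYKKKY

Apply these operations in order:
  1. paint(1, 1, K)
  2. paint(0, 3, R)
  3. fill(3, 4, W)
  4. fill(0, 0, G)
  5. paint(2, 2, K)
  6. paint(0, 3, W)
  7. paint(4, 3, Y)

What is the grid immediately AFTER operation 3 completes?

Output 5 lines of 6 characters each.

Answer: YYYRYY
YWWWWY
YYWWWR
YYWWWR
YYWWWY

Derivation:
After op 1 paint(1,1,K):
YYYYYY
YKKKKY
YYKKKR
YYKKKR
YYKKKY
After op 2 paint(0,3,R):
YYYRYY
YKKKKY
YYKKKR
YYKKKR
YYKKKY
After op 3 fill(3,4,W) [13 cells changed]:
YYYRYY
YWWWWY
YYWWWR
YYWWWR
YYWWWY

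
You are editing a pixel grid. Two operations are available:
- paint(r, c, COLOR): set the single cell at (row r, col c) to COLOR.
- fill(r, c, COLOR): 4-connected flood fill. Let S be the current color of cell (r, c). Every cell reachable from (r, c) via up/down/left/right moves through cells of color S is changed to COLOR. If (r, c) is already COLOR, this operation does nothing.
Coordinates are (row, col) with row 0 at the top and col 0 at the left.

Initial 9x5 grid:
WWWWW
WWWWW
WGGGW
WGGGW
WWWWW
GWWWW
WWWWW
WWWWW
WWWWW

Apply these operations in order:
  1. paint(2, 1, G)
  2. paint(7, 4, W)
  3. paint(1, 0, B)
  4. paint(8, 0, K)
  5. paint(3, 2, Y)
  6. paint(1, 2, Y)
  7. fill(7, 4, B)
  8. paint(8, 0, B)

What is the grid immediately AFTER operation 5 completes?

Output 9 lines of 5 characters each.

After op 1 paint(2,1,G):
WWWWW
WWWWW
WGGGW
WGGGW
WWWWW
GWWWW
WWWWW
WWWWW
WWWWW
After op 2 paint(7,4,W):
WWWWW
WWWWW
WGGGW
WGGGW
WWWWW
GWWWW
WWWWW
WWWWW
WWWWW
After op 3 paint(1,0,B):
WWWWW
BWWWW
WGGGW
WGGGW
WWWWW
GWWWW
WWWWW
WWWWW
WWWWW
After op 4 paint(8,0,K):
WWWWW
BWWWW
WGGGW
WGGGW
WWWWW
GWWWW
WWWWW
WWWWW
KWWWW
After op 5 paint(3,2,Y):
WWWWW
BWWWW
WGGGW
WGYGW
WWWWW
GWWWW
WWWWW
WWWWW
KWWWW

Answer: WWWWW
BWWWW
WGGGW
WGYGW
WWWWW
GWWWW
WWWWW
WWWWW
KWWWW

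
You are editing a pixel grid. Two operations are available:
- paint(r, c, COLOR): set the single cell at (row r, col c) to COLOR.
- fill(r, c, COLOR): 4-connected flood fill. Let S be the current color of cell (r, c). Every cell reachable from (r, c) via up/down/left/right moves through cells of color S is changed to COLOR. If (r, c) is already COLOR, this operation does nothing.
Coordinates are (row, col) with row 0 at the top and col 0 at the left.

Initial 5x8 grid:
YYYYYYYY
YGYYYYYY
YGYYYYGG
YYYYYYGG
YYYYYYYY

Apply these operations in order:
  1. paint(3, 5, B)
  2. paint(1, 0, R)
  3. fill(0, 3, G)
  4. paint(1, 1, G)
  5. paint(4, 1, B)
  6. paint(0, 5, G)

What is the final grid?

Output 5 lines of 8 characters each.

After op 1 paint(3,5,B):
YYYYYYYY
YGYYYYYY
YGYYYYGG
YYYYYBGG
YYYYYYYY
After op 2 paint(1,0,R):
YYYYYYYY
RGYYYYYY
YGYYYYGG
YYYYYBGG
YYYYYYYY
After op 3 fill(0,3,G) [32 cells changed]:
GGGGGGGG
RGGGGGGG
GGGGGGGG
GGGGGBGG
GGGGGGGG
After op 4 paint(1,1,G):
GGGGGGGG
RGGGGGGG
GGGGGGGG
GGGGGBGG
GGGGGGGG
After op 5 paint(4,1,B):
GGGGGGGG
RGGGGGGG
GGGGGGGG
GGGGGBGG
GBGGGGGG
After op 6 paint(0,5,G):
GGGGGGGG
RGGGGGGG
GGGGGGGG
GGGGGBGG
GBGGGGGG

Answer: GGGGGGGG
RGGGGGGG
GGGGGGGG
GGGGGBGG
GBGGGGGG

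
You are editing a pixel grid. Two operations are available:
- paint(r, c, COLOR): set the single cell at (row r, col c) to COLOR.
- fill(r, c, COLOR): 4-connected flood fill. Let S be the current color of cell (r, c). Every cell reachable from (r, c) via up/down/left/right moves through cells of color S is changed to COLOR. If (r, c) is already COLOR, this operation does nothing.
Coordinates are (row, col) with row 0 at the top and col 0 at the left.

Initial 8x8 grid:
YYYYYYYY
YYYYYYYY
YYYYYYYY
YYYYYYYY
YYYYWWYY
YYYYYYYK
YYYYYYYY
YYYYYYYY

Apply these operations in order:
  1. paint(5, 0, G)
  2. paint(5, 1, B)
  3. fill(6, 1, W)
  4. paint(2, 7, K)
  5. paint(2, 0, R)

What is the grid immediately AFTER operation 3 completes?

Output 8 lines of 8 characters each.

After op 1 paint(5,0,G):
YYYYYYYY
YYYYYYYY
YYYYYYYY
YYYYYYYY
YYYYWWYY
GYYYYYYK
YYYYYYYY
YYYYYYYY
After op 2 paint(5,1,B):
YYYYYYYY
YYYYYYYY
YYYYYYYY
YYYYYYYY
YYYYWWYY
GBYYYYYK
YYYYYYYY
YYYYYYYY
After op 3 fill(6,1,W) [59 cells changed]:
WWWWWWWW
WWWWWWWW
WWWWWWWW
WWWWWWWW
WWWWWWWW
GBWWWWWK
WWWWWWWW
WWWWWWWW

Answer: WWWWWWWW
WWWWWWWW
WWWWWWWW
WWWWWWWW
WWWWWWWW
GBWWWWWK
WWWWWWWW
WWWWWWWW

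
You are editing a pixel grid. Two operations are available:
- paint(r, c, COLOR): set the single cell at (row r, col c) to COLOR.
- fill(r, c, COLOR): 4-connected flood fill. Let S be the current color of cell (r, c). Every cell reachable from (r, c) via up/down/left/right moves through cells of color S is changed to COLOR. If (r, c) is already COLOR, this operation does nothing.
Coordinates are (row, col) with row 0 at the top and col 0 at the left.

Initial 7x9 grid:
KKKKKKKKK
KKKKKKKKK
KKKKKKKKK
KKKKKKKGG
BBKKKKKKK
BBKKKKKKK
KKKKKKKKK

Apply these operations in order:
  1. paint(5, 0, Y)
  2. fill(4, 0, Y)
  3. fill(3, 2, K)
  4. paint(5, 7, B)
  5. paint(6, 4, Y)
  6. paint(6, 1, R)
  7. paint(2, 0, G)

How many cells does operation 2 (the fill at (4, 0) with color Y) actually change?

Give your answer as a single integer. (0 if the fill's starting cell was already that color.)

After op 1 paint(5,0,Y):
KKKKKKKKK
KKKKKKKKK
KKKKKKKKK
KKKKKKKGG
BBKKKKKKK
YBKKKKKKK
KKKKKKKKK
After op 2 fill(4,0,Y) [3 cells changed]:
KKKKKKKKK
KKKKKKKKK
KKKKKKKKK
KKKKKKKGG
YYKKKKKKK
YYKKKKKKK
KKKKKKKKK

Answer: 3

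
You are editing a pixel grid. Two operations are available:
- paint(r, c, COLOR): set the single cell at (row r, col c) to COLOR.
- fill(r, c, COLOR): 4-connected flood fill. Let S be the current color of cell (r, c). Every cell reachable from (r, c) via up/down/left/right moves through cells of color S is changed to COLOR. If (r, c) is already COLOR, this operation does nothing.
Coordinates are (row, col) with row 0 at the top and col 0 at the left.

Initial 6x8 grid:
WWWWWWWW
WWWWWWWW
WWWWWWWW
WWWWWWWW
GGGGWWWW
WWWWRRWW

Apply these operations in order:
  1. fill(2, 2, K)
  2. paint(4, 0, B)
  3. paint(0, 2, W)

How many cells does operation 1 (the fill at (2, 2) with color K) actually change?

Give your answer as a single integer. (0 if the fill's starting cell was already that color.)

Answer: 38

Derivation:
After op 1 fill(2,2,K) [38 cells changed]:
KKKKKKKK
KKKKKKKK
KKKKKKKK
KKKKKKKK
GGGGKKKK
WWWWRRKK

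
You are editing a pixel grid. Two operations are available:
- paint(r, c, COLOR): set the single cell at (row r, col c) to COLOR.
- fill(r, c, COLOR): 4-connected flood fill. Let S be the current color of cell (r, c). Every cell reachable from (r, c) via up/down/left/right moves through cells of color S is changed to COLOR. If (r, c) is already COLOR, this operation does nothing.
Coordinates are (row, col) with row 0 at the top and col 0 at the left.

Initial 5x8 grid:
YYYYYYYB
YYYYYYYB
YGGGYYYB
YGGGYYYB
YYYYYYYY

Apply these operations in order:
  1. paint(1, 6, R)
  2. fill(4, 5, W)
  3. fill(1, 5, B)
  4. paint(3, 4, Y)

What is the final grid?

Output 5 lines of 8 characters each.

After op 1 paint(1,6,R):
YYYYYYYB
YYYYYYRB
YGGGYYYB
YGGGYYYB
YYYYYYYY
After op 2 fill(4,5,W) [29 cells changed]:
WWWWWWWB
WWWWWWRB
WGGGWWWB
WGGGWWWB
WWWWWWWW
After op 3 fill(1,5,B) [29 cells changed]:
BBBBBBBB
BBBBBBRB
BGGGBBBB
BGGGBBBB
BBBBBBBB
After op 4 paint(3,4,Y):
BBBBBBBB
BBBBBBRB
BGGGBBBB
BGGGYBBB
BBBBBBBB

Answer: BBBBBBBB
BBBBBBRB
BGGGBBBB
BGGGYBBB
BBBBBBBB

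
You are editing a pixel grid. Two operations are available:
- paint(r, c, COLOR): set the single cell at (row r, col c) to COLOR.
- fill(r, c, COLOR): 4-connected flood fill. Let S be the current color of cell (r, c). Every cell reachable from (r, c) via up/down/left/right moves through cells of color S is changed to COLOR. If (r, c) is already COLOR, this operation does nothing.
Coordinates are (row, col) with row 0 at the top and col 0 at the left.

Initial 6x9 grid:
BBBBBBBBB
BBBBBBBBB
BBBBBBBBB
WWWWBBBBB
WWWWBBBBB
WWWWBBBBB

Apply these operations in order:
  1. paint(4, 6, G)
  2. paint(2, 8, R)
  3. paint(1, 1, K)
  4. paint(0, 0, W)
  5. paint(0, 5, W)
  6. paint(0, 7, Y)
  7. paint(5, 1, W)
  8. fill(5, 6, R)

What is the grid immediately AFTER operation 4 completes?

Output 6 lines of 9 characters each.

After op 1 paint(4,6,G):
BBBBBBBBB
BBBBBBBBB
BBBBBBBBB
WWWWBBBBB
WWWWBBGBB
WWWWBBBBB
After op 2 paint(2,8,R):
BBBBBBBBB
BBBBBBBBB
BBBBBBBBR
WWWWBBBBB
WWWWBBGBB
WWWWBBBBB
After op 3 paint(1,1,K):
BBBBBBBBB
BKBBBBBBB
BBBBBBBBR
WWWWBBBBB
WWWWBBGBB
WWWWBBBBB
After op 4 paint(0,0,W):
WBBBBBBBB
BKBBBBBBB
BBBBBBBBR
WWWWBBBBB
WWWWBBGBB
WWWWBBBBB

Answer: WBBBBBBBB
BKBBBBBBB
BBBBBBBBR
WWWWBBBBB
WWWWBBGBB
WWWWBBBBB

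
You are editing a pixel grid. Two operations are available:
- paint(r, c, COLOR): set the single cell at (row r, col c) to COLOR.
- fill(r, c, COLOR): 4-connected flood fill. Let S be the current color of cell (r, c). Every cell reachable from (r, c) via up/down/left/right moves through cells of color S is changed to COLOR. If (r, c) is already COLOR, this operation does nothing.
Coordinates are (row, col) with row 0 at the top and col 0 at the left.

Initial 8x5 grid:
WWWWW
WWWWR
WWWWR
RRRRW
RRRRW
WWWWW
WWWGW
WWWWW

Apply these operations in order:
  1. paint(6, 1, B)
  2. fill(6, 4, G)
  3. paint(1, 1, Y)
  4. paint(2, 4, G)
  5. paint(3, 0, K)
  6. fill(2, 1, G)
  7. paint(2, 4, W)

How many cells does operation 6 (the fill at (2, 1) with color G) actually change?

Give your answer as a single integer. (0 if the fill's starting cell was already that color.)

After op 1 paint(6,1,B):
WWWWW
WWWWR
WWWWR
RRRRW
RRRRW
WWWWW
WBWGW
WWWWW
After op 2 fill(6,4,G) [15 cells changed]:
WWWWW
WWWWR
WWWWR
RRRRG
RRRRG
GGGGG
GBGGG
GGGGG
After op 3 paint(1,1,Y):
WWWWW
WYWWR
WWWWR
RRRRG
RRRRG
GGGGG
GBGGG
GGGGG
After op 4 paint(2,4,G):
WWWWW
WYWWR
WWWWG
RRRRG
RRRRG
GGGGG
GBGGG
GGGGG
After op 5 paint(3,0,K):
WWWWW
WYWWR
WWWWG
KRRRG
RRRRG
GGGGG
GBGGG
GGGGG
After op 6 fill(2,1,G) [12 cells changed]:
GGGGG
GYGGR
GGGGG
KRRRG
RRRRG
GGGGG
GBGGG
GGGGG

Answer: 12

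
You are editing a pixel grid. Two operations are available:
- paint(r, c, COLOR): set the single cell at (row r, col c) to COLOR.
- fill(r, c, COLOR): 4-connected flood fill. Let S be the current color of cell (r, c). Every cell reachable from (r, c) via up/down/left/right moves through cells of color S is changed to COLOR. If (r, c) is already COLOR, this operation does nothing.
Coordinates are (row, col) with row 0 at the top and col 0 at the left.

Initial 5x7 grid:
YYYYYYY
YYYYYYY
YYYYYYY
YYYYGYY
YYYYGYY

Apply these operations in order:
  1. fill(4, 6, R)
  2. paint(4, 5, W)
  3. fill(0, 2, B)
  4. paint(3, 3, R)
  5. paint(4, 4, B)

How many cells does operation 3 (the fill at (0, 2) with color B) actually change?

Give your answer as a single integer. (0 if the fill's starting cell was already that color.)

Answer: 32

Derivation:
After op 1 fill(4,6,R) [33 cells changed]:
RRRRRRR
RRRRRRR
RRRRRRR
RRRRGRR
RRRRGRR
After op 2 paint(4,5,W):
RRRRRRR
RRRRRRR
RRRRRRR
RRRRGRR
RRRRGWR
After op 3 fill(0,2,B) [32 cells changed]:
BBBBBBB
BBBBBBB
BBBBBBB
BBBBGBB
BBBBGWB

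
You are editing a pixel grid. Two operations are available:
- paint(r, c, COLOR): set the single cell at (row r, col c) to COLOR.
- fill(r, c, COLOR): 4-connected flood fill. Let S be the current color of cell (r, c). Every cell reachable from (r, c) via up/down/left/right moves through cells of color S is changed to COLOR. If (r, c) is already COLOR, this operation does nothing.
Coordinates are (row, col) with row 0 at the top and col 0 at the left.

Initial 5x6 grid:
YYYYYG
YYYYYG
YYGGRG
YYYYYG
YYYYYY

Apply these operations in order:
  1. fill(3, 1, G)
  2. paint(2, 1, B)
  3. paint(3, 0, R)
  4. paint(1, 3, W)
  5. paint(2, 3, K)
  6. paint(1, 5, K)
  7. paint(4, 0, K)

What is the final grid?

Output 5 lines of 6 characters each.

Answer: GGGGGG
GGGWGK
GBGKRG
RGGGGG
KGGGGG

Derivation:
After op 1 fill(3,1,G) [23 cells changed]:
GGGGGG
GGGGGG
GGGGRG
GGGGGG
GGGGGG
After op 2 paint(2,1,B):
GGGGGG
GGGGGG
GBGGRG
GGGGGG
GGGGGG
After op 3 paint(3,0,R):
GGGGGG
GGGGGG
GBGGRG
RGGGGG
GGGGGG
After op 4 paint(1,3,W):
GGGGGG
GGGWGG
GBGGRG
RGGGGG
GGGGGG
After op 5 paint(2,3,K):
GGGGGG
GGGWGG
GBGKRG
RGGGGG
GGGGGG
After op 6 paint(1,5,K):
GGGGGG
GGGWGK
GBGKRG
RGGGGG
GGGGGG
After op 7 paint(4,0,K):
GGGGGG
GGGWGK
GBGKRG
RGGGGG
KGGGGG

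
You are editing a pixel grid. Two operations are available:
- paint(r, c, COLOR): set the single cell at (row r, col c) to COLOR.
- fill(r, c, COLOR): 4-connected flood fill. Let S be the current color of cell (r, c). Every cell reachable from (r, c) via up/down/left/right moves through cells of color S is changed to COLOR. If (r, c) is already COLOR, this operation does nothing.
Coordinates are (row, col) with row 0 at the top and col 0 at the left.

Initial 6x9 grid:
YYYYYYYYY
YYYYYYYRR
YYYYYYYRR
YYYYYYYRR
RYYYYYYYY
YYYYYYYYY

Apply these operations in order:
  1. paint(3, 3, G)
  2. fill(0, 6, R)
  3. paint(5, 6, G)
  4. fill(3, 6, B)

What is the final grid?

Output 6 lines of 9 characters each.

Answer: BBBBBBBBB
BBBBBBBBB
BBBBBBBBB
BBBGBBBBB
BBBBBBBBB
BBBBBBGBB

Derivation:
After op 1 paint(3,3,G):
YYYYYYYYY
YYYYYYYRR
YYYYYYYRR
YYYGYYYRR
RYYYYYYYY
YYYYYYYYY
After op 2 fill(0,6,R) [46 cells changed]:
RRRRRRRRR
RRRRRRRRR
RRRRRRRRR
RRRGRRRRR
RRRRRRRRR
RRRRRRRRR
After op 3 paint(5,6,G):
RRRRRRRRR
RRRRRRRRR
RRRRRRRRR
RRRGRRRRR
RRRRRRRRR
RRRRRRGRR
After op 4 fill(3,6,B) [52 cells changed]:
BBBBBBBBB
BBBBBBBBB
BBBBBBBBB
BBBGBBBBB
BBBBBBBBB
BBBBBBGBB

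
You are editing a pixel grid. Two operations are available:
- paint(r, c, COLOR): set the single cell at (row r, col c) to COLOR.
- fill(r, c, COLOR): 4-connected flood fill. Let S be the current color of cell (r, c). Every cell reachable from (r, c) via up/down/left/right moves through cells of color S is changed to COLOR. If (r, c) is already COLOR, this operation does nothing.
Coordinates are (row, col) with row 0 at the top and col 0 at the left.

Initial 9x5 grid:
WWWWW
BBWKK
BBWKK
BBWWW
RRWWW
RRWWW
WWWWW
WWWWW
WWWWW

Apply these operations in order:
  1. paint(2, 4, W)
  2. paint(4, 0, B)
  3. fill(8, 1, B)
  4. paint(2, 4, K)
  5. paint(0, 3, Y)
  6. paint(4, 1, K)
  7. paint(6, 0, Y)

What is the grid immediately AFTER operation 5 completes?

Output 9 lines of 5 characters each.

After op 1 paint(2,4,W):
WWWWW
BBWKK
BBWKW
BBWWW
RRWWW
RRWWW
WWWWW
WWWWW
WWWWW
After op 2 paint(4,0,B):
WWWWW
BBWKK
BBWKW
BBWWW
BRWWW
RRWWW
WWWWW
WWWWW
WWWWW
After op 3 fill(8,1,B) [32 cells changed]:
BBBBB
BBBKK
BBBKB
BBBBB
BRBBB
RRBBB
BBBBB
BBBBB
BBBBB
After op 4 paint(2,4,K):
BBBBB
BBBKK
BBBKK
BBBBB
BRBBB
RRBBB
BBBBB
BBBBB
BBBBB
After op 5 paint(0,3,Y):
BBBYB
BBBKK
BBBKK
BBBBB
BRBBB
RRBBB
BBBBB
BBBBB
BBBBB

Answer: BBBYB
BBBKK
BBBKK
BBBBB
BRBBB
RRBBB
BBBBB
BBBBB
BBBBB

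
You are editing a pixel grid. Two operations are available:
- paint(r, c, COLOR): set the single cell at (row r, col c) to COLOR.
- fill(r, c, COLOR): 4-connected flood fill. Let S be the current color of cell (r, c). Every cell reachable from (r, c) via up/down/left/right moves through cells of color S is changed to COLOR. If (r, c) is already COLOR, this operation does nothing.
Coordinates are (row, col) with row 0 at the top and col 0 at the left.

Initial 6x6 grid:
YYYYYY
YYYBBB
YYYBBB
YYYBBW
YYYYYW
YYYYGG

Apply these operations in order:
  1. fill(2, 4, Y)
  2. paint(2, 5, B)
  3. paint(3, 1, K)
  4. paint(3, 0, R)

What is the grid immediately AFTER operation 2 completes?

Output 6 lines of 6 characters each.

After op 1 fill(2,4,Y) [8 cells changed]:
YYYYYY
YYYYYY
YYYYYY
YYYYYW
YYYYYW
YYYYGG
After op 2 paint(2,5,B):
YYYYYY
YYYYYY
YYYYYB
YYYYYW
YYYYYW
YYYYGG

Answer: YYYYYY
YYYYYY
YYYYYB
YYYYYW
YYYYYW
YYYYGG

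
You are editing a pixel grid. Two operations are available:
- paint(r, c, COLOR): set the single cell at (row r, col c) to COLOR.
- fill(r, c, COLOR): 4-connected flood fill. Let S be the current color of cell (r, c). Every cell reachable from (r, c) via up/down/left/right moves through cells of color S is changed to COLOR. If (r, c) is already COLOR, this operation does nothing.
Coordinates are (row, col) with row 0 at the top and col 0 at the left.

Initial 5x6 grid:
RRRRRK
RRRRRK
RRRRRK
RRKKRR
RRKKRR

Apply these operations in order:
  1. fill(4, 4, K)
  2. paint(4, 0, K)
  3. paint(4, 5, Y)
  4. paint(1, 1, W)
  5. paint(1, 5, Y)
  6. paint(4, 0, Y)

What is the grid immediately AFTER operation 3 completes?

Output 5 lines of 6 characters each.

After op 1 fill(4,4,K) [23 cells changed]:
KKKKKK
KKKKKK
KKKKKK
KKKKKK
KKKKKK
After op 2 paint(4,0,K):
KKKKKK
KKKKKK
KKKKKK
KKKKKK
KKKKKK
After op 3 paint(4,5,Y):
KKKKKK
KKKKKK
KKKKKK
KKKKKK
KKKKKY

Answer: KKKKKK
KKKKKK
KKKKKK
KKKKKK
KKKKKY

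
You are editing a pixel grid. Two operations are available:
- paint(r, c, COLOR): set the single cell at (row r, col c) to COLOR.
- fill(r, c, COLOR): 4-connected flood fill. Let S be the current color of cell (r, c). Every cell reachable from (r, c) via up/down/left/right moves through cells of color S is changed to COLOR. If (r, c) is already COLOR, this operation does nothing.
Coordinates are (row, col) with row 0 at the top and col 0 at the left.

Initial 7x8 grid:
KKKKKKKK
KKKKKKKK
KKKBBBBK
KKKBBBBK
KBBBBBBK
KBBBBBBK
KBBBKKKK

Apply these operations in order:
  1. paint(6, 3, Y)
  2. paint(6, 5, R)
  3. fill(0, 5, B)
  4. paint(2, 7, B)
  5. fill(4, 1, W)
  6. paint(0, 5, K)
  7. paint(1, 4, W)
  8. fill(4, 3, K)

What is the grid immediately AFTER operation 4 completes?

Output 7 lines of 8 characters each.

After op 1 paint(6,3,Y):
KKKKKKKK
KKKKKKKK
KKKBBBBK
KKKBBBBK
KBBBBBBK
KBBBBBBK
KBBYKKKK
After op 2 paint(6,5,R):
KKKKKKKK
KKKKKKKK
KKKBBBBK
KKKBBBBK
KBBBBBBK
KBBBBBBK
KBBYKRKK
After op 3 fill(0,5,B) [31 cells changed]:
BBBBBBBB
BBBBBBBB
BBBBBBBB
BBBBBBBB
BBBBBBBB
BBBBBBBB
BBBYKRBB
After op 4 paint(2,7,B):
BBBBBBBB
BBBBBBBB
BBBBBBBB
BBBBBBBB
BBBBBBBB
BBBBBBBB
BBBYKRBB

Answer: BBBBBBBB
BBBBBBBB
BBBBBBBB
BBBBBBBB
BBBBBBBB
BBBBBBBB
BBBYKRBB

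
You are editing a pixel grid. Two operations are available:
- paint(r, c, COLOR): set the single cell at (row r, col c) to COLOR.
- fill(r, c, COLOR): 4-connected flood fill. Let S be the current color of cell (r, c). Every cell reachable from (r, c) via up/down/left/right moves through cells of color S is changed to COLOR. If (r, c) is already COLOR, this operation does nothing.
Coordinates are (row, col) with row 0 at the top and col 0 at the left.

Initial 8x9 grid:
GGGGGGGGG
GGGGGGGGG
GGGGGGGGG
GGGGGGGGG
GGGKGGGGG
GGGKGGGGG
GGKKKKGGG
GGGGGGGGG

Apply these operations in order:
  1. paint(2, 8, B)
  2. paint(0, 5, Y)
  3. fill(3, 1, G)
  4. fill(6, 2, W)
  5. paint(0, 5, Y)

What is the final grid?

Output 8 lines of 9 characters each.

After op 1 paint(2,8,B):
GGGGGGGGG
GGGGGGGGG
GGGGGGGGB
GGGGGGGGG
GGGKGGGGG
GGGKGGGGG
GGKKKKGGG
GGGGGGGGG
After op 2 paint(0,5,Y):
GGGGGYGGG
GGGGGGGGG
GGGGGGGGB
GGGGGGGGG
GGGKGGGGG
GGGKGGGGG
GGKKKKGGG
GGGGGGGGG
After op 3 fill(3,1,G) [0 cells changed]:
GGGGGYGGG
GGGGGGGGG
GGGGGGGGB
GGGGGGGGG
GGGKGGGGG
GGGKGGGGG
GGKKKKGGG
GGGGGGGGG
After op 4 fill(6,2,W) [6 cells changed]:
GGGGGYGGG
GGGGGGGGG
GGGGGGGGB
GGGGGGGGG
GGGWGGGGG
GGGWGGGGG
GGWWWWGGG
GGGGGGGGG
After op 5 paint(0,5,Y):
GGGGGYGGG
GGGGGGGGG
GGGGGGGGB
GGGGGGGGG
GGGWGGGGG
GGGWGGGGG
GGWWWWGGG
GGGGGGGGG

Answer: GGGGGYGGG
GGGGGGGGG
GGGGGGGGB
GGGGGGGGG
GGGWGGGGG
GGGWGGGGG
GGWWWWGGG
GGGGGGGGG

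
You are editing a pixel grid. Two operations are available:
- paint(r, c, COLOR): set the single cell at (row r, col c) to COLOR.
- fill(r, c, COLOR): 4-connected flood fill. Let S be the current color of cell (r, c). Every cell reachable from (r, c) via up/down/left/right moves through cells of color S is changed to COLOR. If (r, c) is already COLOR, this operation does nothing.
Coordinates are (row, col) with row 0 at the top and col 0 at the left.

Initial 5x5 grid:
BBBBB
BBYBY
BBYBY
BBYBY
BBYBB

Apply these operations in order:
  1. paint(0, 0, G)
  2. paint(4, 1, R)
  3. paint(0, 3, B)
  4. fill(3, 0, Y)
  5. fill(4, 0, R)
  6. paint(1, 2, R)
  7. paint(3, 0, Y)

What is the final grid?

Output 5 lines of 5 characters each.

Answer: GRRRR
RRRRR
RRRRR
YRRRR
RRRRR

Derivation:
After op 1 paint(0,0,G):
GBBBB
BBYBY
BBYBY
BBYBY
BBYBB
After op 2 paint(4,1,R):
GBBBB
BBYBY
BBYBY
BBYBY
BRYBB
After op 3 paint(0,3,B):
GBBBB
BBYBY
BBYBY
BBYBY
BRYBB
After op 4 fill(3,0,Y) [16 cells changed]:
GYYYY
YYYYY
YYYYY
YYYYY
YRYYY
After op 5 fill(4,0,R) [23 cells changed]:
GRRRR
RRRRR
RRRRR
RRRRR
RRRRR
After op 6 paint(1,2,R):
GRRRR
RRRRR
RRRRR
RRRRR
RRRRR
After op 7 paint(3,0,Y):
GRRRR
RRRRR
RRRRR
YRRRR
RRRRR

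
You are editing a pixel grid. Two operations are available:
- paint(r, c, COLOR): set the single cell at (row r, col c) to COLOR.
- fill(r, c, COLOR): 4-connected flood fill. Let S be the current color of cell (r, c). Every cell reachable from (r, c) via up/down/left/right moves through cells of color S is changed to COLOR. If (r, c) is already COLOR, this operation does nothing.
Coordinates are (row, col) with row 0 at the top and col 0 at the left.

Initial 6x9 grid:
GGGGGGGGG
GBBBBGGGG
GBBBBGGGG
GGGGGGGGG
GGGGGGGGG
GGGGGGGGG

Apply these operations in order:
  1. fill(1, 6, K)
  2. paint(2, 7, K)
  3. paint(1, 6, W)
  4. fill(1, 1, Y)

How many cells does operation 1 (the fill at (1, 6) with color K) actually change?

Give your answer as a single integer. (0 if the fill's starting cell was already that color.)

After op 1 fill(1,6,K) [46 cells changed]:
KKKKKKKKK
KBBBBKKKK
KBBBBKKKK
KKKKKKKKK
KKKKKKKKK
KKKKKKKKK

Answer: 46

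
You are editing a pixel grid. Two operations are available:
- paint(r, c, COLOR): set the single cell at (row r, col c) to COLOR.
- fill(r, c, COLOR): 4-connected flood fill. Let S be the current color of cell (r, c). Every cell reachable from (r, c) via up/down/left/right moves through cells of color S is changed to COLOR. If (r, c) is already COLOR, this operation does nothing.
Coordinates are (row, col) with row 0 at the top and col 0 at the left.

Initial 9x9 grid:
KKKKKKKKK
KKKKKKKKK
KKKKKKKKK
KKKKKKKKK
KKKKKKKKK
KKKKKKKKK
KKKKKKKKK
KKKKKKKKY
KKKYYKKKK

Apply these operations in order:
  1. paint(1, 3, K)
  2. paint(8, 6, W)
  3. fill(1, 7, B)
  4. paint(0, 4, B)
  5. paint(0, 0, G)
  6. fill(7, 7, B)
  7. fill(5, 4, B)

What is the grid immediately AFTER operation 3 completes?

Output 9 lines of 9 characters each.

Answer: BBBBBBBBB
BBBBBBBBB
BBBBBBBBB
BBBBBBBBB
BBBBBBBBB
BBBBBBBBB
BBBBBBBBB
BBBBBBBBY
BBBYYBWBB

Derivation:
After op 1 paint(1,3,K):
KKKKKKKKK
KKKKKKKKK
KKKKKKKKK
KKKKKKKKK
KKKKKKKKK
KKKKKKKKK
KKKKKKKKK
KKKKKKKKY
KKKYYKKKK
After op 2 paint(8,6,W):
KKKKKKKKK
KKKKKKKKK
KKKKKKKKK
KKKKKKKKK
KKKKKKKKK
KKKKKKKKK
KKKKKKKKK
KKKKKKKKY
KKKYYKWKK
After op 3 fill(1,7,B) [77 cells changed]:
BBBBBBBBB
BBBBBBBBB
BBBBBBBBB
BBBBBBBBB
BBBBBBBBB
BBBBBBBBB
BBBBBBBBB
BBBBBBBBY
BBBYYBWBB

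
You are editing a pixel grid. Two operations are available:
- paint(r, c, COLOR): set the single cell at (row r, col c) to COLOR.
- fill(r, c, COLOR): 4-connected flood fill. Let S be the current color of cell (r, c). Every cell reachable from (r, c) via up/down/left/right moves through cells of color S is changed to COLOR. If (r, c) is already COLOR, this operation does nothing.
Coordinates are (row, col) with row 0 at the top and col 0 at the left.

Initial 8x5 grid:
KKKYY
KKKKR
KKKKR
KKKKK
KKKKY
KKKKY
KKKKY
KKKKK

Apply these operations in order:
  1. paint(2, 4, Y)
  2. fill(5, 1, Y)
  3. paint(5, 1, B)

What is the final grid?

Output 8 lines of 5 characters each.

After op 1 paint(2,4,Y):
KKKYY
KKKKR
KKKKY
KKKKK
KKKKY
KKKKY
KKKKY
KKKKK
After op 2 fill(5,1,Y) [33 cells changed]:
YYYYY
YYYYR
YYYYY
YYYYY
YYYYY
YYYYY
YYYYY
YYYYY
After op 3 paint(5,1,B):
YYYYY
YYYYR
YYYYY
YYYYY
YYYYY
YBYYY
YYYYY
YYYYY

Answer: YYYYY
YYYYR
YYYYY
YYYYY
YYYYY
YBYYY
YYYYY
YYYYY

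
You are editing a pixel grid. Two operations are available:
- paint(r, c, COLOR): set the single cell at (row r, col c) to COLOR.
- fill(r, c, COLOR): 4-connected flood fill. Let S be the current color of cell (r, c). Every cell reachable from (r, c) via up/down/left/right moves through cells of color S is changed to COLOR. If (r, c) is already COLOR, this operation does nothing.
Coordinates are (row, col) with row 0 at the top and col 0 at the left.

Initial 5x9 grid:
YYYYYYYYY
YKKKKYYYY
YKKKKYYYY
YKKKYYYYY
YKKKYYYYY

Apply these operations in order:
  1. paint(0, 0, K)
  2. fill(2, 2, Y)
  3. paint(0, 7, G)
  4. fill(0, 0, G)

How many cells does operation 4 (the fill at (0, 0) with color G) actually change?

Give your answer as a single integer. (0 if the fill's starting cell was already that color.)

Answer: 1

Derivation:
After op 1 paint(0,0,K):
KYYYYYYYY
YKKKKYYYY
YKKKKYYYY
YKKKYYYYY
YKKKYYYYY
After op 2 fill(2,2,Y) [14 cells changed]:
KYYYYYYYY
YYYYYYYYY
YYYYYYYYY
YYYYYYYYY
YYYYYYYYY
After op 3 paint(0,7,G):
KYYYYYYGY
YYYYYYYYY
YYYYYYYYY
YYYYYYYYY
YYYYYYYYY
After op 4 fill(0,0,G) [1 cells changed]:
GYYYYYYGY
YYYYYYYYY
YYYYYYYYY
YYYYYYYYY
YYYYYYYYY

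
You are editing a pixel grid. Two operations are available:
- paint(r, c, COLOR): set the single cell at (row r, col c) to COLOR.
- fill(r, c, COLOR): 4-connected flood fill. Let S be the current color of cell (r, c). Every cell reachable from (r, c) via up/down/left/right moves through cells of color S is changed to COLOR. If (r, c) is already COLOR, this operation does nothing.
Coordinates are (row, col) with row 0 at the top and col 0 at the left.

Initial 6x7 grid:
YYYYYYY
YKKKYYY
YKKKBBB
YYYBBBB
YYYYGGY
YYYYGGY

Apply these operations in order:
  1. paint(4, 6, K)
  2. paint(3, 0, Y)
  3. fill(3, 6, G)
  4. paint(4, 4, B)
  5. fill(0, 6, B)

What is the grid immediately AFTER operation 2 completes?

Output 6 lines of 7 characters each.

After op 1 paint(4,6,K):
YYYYYYY
YKKKYYY
YKKKBBB
YYYBBBB
YYYYGGK
YYYYGGY
After op 2 paint(3,0,Y):
YYYYYYY
YKKKYYY
YKKKBBB
YYYBBBB
YYYYGGK
YYYYGGY

Answer: YYYYYYY
YKKKYYY
YKKKBBB
YYYBBBB
YYYYGGK
YYYYGGY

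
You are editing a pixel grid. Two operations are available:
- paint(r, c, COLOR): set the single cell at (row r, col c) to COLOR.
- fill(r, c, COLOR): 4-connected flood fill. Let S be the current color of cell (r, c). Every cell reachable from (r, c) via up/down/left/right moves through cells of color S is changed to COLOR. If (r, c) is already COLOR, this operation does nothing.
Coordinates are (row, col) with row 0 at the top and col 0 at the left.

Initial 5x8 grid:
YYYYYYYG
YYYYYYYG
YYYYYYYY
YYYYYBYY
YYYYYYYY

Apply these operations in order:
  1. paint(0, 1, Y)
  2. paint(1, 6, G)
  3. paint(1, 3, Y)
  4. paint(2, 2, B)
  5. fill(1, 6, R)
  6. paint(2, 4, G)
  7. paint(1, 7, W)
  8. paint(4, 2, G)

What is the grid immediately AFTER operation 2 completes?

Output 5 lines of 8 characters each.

After op 1 paint(0,1,Y):
YYYYYYYG
YYYYYYYG
YYYYYYYY
YYYYYBYY
YYYYYYYY
After op 2 paint(1,6,G):
YYYYYYYG
YYYYYYGG
YYYYYYYY
YYYYYBYY
YYYYYYYY

Answer: YYYYYYYG
YYYYYYGG
YYYYYYYY
YYYYYBYY
YYYYYYYY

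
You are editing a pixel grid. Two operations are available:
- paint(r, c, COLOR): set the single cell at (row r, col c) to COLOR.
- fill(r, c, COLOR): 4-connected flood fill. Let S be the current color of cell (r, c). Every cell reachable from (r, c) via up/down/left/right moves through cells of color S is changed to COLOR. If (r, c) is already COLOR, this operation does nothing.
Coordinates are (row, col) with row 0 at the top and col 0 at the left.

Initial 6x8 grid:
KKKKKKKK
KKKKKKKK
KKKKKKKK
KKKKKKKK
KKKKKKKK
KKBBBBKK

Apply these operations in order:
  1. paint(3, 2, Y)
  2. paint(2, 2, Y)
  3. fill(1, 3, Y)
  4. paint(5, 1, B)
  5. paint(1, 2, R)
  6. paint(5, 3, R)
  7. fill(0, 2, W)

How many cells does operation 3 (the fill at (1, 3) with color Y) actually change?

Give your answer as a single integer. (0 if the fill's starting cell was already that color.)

Answer: 42

Derivation:
After op 1 paint(3,2,Y):
KKKKKKKK
KKKKKKKK
KKKKKKKK
KKYKKKKK
KKKKKKKK
KKBBBBKK
After op 2 paint(2,2,Y):
KKKKKKKK
KKKKKKKK
KKYKKKKK
KKYKKKKK
KKKKKKKK
KKBBBBKK
After op 3 fill(1,3,Y) [42 cells changed]:
YYYYYYYY
YYYYYYYY
YYYYYYYY
YYYYYYYY
YYYYYYYY
YYBBBBYY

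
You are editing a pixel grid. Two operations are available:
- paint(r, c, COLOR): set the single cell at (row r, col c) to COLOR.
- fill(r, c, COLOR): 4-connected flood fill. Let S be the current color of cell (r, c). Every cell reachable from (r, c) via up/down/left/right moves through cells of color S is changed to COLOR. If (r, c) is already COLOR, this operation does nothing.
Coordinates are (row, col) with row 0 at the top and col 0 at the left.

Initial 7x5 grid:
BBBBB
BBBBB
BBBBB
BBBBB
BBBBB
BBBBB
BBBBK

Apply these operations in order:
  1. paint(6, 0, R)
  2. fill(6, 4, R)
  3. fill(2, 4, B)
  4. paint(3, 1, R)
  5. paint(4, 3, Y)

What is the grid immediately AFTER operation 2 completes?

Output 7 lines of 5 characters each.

Answer: BBBBB
BBBBB
BBBBB
BBBBB
BBBBB
BBBBB
RBBBR

Derivation:
After op 1 paint(6,0,R):
BBBBB
BBBBB
BBBBB
BBBBB
BBBBB
BBBBB
RBBBK
After op 2 fill(6,4,R) [1 cells changed]:
BBBBB
BBBBB
BBBBB
BBBBB
BBBBB
BBBBB
RBBBR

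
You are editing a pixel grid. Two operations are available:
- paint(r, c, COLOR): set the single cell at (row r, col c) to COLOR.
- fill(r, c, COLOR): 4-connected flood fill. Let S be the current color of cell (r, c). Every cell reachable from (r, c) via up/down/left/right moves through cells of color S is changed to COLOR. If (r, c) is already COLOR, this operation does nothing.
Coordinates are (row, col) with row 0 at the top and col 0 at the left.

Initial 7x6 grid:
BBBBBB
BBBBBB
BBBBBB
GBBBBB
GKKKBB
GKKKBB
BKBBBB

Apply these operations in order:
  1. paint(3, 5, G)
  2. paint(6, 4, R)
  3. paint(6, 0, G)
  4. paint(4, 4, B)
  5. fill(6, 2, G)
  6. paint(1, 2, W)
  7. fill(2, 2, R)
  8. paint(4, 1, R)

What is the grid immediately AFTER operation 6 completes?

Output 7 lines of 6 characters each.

Answer: BBBBBB
BBWBBB
BBBBBB
GBBBBG
GKKKBB
GKKKBB
GKGGRB

Derivation:
After op 1 paint(3,5,G):
BBBBBB
BBBBBB
BBBBBB
GBBBBG
GKKKBB
GKKKBB
BKBBBB
After op 2 paint(6,4,R):
BBBBBB
BBBBBB
BBBBBB
GBBBBG
GKKKBB
GKKKBB
BKBBRB
After op 3 paint(6,0,G):
BBBBBB
BBBBBB
BBBBBB
GBBBBG
GKKKBB
GKKKBB
GKBBRB
After op 4 paint(4,4,B):
BBBBBB
BBBBBB
BBBBBB
GBBBBG
GKKKBB
GKKKBB
GKBBRB
After op 5 fill(6,2,G) [2 cells changed]:
BBBBBB
BBBBBB
BBBBBB
GBBBBG
GKKKBB
GKKKBB
GKGGRB
After op 6 paint(1,2,W):
BBBBBB
BBWBBB
BBBBBB
GBBBBG
GKKKBB
GKKKBB
GKGGRB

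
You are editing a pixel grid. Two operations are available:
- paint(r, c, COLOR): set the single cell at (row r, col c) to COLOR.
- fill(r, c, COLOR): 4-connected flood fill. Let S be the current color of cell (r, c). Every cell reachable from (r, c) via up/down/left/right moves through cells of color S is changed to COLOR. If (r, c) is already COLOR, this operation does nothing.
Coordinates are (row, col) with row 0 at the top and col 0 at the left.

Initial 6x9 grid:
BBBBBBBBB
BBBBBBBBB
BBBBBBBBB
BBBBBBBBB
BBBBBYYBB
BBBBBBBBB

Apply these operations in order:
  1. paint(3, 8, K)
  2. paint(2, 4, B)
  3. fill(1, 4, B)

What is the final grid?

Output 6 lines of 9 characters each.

After op 1 paint(3,8,K):
BBBBBBBBB
BBBBBBBBB
BBBBBBBBB
BBBBBBBBK
BBBBBYYBB
BBBBBBBBB
After op 2 paint(2,4,B):
BBBBBBBBB
BBBBBBBBB
BBBBBBBBB
BBBBBBBBK
BBBBBYYBB
BBBBBBBBB
After op 3 fill(1,4,B) [0 cells changed]:
BBBBBBBBB
BBBBBBBBB
BBBBBBBBB
BBBBBBBBK
BBBBBYYBB
BBBBBBBBB

Answer: BBBBBBBBB
BBBBBBBBB
BBBBBBBBB
BBBBBBBBK
BBBBBYYBB
BBBBBBBBB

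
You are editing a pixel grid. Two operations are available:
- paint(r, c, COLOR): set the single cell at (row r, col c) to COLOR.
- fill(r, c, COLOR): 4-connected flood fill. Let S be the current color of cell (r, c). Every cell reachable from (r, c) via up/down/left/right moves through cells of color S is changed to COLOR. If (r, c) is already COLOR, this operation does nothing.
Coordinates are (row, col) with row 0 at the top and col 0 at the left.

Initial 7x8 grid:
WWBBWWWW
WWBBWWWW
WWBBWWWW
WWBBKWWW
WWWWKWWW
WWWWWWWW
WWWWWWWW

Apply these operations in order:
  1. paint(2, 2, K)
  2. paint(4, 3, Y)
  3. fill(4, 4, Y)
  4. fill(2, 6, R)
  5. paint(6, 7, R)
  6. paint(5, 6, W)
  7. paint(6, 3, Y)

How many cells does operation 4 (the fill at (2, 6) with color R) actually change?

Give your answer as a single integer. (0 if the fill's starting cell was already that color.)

Answer: 45

Derivation:
After op 1 paint(2,2,K):
WWBBWWWW
WWBBWWWW
WWKBWWWW
WWBBKWWW
WWWWKWWW
WWWWWWWW
WWWWWWWW
After op 2 paint(4,3,Y):
WWBBWWWW
WWBBWWWW
WWKBWWWW
WWBBKWWW
WWWYKWWW
WWWWWWWW
WWWWWWWW
After op 3 fill(4,4,Y) [2 cells changed]:
WWBBWWWW
WWBBWWWW
WWKBWWWW
WWBBYWWW
WWWYYWWW
WWWWWWWW
WWWWWWWW
After op 4 fill(2,6,R) [45 cells changed]:
RRBBRRRR
RRBBRRRR
RRKBRRRR
RRBBYRRR
RRRYYRRR
RRRRRRRR
RRRRRRRR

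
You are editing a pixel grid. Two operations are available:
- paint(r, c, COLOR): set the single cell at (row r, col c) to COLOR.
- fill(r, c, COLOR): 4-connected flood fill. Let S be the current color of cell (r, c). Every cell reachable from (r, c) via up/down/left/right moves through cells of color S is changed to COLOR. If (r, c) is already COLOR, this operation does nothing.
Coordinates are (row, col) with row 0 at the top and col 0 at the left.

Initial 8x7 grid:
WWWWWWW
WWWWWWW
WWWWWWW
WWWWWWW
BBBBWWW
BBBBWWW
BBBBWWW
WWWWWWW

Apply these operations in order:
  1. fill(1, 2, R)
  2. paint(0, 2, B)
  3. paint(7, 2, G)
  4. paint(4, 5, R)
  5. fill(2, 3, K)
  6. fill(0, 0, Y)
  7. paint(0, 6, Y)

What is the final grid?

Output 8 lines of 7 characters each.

Answer: YYBYYYY
YYYYYYY
YYYYYYY
YYYYYYY
BBBBYYY
BBBBYYY
BBBBYYY
RRGYYYY

Derivation:
After op 1 fill(1,2,R) [44 cells changed]:
RRRRRRR
RRRRRRR
RRRRRRR
RRRRRRR
BBBBRRR
BBBBRRR
BBBBRRR
RRRRRRR
After op 2 paint(0,2,B):
RRBRRRR
RRRRRRR
RRRRRRR
RRRRRRR
BBBBRRR
BBBBRRR
BBBBRRR
RRRRRRR
After op 3 paint(7,2,G):
RRBRRRR
RRRRRRR
RRRRRRR
RRRRRRR
BBBBRRR
BBBBRRR
BBBBRRR
RRGRRRR
After op 4 paint(4,5,R):
RRBRRRR
RRRRRRR
RRRRRRR
RRRRRRR
BBBBRRR
BBBBRRR
BBBBRRR
RRGRRRR
After op 5 fill(2,3,K) [40 cells changed]:
KKBKKKK
KKKKKKK
KKKKKKK
KKKKKKK
BBBBKKK
BBBBKKK
BBBBKKK
RRGKKKK
After op 6 fill(0,0,Y) [40 cells changed]:
YYBYYYY
YYYYYYY
YYYYYYY
YYYYYYY
BBBBYYY
BBBBYYY
BBBBYYY
RRGYYYY
After op 7 paint(0,6,Y):
YYBYYYY
YYYYYYY
YYYYYYY
YYYYYYY
BBBBYYY
BBBBYYY
BBBBYYY
RRGYYYY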